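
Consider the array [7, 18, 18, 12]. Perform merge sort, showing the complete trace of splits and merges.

Merge sort trace:

Split: [7, 18, 18, 12] -> [7, 18] and [18, 12]
  Split: [7, 18] -> [7] and [18]
  Merge: [7] + [18] -> [7, 18]
  Split: [18, 12] -> [18] and [12]
  Merge: [18] + [12] -> [12, 18]
Merge: [7, 18] + [12, 18] -> [7, 12, 18, 18]

Final sorted array: [7, 12, 18, 18]

The merge sort proceeds by recursively splitting the array and merging sorted halves.
After all merges, the sorted array is [7, 12, 18, 18].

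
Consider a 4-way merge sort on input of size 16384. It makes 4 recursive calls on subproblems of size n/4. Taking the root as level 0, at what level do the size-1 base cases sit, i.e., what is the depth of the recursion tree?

For divide and conquer with division factor 4:

Problem sizes at each level:
Level 0: 16384
Level 1: 4096
Level 2: 1024
Level 3: 256
Level 4: 64
Level 5: 16
Level 6: 4
Level 7: 1

The root is level 0 and the size-1 base case is level 7 (the tree spans levels 0 through 7, i.e. 8 levels counting the root), so the depth is the number of divisions: log_4(16384) = 7

The recursion tree depth is log_4(16384) = 7. At each level, the problem size is divided by 4, so it takes 7 divisions to reduce to a base case of size 1. The algorithm makes 4 recursive calls at each level.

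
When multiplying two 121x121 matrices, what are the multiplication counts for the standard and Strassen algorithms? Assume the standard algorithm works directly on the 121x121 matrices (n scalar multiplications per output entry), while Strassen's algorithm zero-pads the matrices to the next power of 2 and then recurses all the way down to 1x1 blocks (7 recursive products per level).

Matrix multiplication for 121x121 matrices:

Strassen's algorithm requires power-of-2 dimensions. Pad 121x121 to 128x128 (next power of 2).

Standard algorithm: 121^3 = 1771561 multiplications
Strassen's algorithm: 7^(log2(128)) = 7^7 = 823543 multiplications
Savings: 1771561 - 823543 = 948018 multiplications

Standard: 1771561 multiplications (121^3). Strassen: 823543 multiplications (7^7, after padding to 128x128). Strassen reduces 8 recursive multiplications to 7 at each level.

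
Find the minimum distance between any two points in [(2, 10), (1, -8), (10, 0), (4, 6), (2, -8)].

Computing all pairwise distances among 5 points:

d((2, 10), (1, -8)) = 18.0278
d((2, 10), (10, 0)) = 12.8062
d((2, 10), (4, 6)) = 4.4721
d((2, 10), (2, -8)) = 18.0
d((1, -8), (10, 0)) = 12.0416
d((1, -8), (4, 6)) = 14.3178
d((1, -8), (2, -8)) = 1.0 <-- minimum
d((10, 0), (4, 6)) = 8.4853
d((10, 0), (2, -8)) = 11.3137
d((4, 6), (2, -8)) = 14.1421

Closest pair: (1, -8) and (2, -8) with distance 1.0

The closest pair is (1, -8) and (2, -8) with Euclidean distance 1.0. For 5 points, brute-force pairwise comparison is shown above. For large n, the divide-and-conquer algorithm (sort by x, recurse on halves, check the dividing strip) achieves O(n log n).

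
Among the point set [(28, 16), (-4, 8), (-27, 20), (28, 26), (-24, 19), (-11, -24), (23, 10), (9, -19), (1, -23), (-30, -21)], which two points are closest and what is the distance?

Computing all pairwise distances among 10 points:

d((28, 16), (-4, 8)) = 32.9848
d((28, 16), (-27, 20)) = 55.1453
d((28, 16), (28, 26)) = 10.0
d((28, 16), (-24, 19)) = 52.0865
d((28, 16), (-11, -24)) = 55.8659
d((28, 16), (23, 10)) = 7.8102
d((28, 16), (9, -19)) = 39.8246
d((28, 16), (1, -23)) = 47.4342
d((28, 16), (-30, -21)) = 68.7968
d((-4, 8), (-27, 20)) = 25.9422
d((-4, 8), (28, 26)) = 36.7151
d((-4, 8), (-24, 19)) = 22.8254
d((-4, 8), (-11, -24)) = 32.7567
d((-4, 8), (23, 10)) = 27.074
d((-4, 8), (9, -19)) = 29.9666
d((-4, 8), (1, -23)) = 31.4006
d((-4, 8), (-30, -21)) = 38.9487
d((-27, 20), (28, 26)) = 55.3263
d((-27, 20), (-24, 19)) = 3.1623 <-- minimum
d((-27, 20), (-11, -24)) = 46.8188
d((-27, 20), (23, 10)) = 50.9902
d((-27, 20), (9, -19)) = 53.0754
d((-27, 20), (1, -23)) = 51.3128
d((-27, 20), (-30, -21)) = 41.1096
d((28, 26), (-24, 19)) = 52.469
d((28, 26), (-11, -24)) = 63.4114
d((28, 26), (23, 10)) = 16.7631
d((28, 26), (9, -19)) = 48.8467
d((28, 26), (1, -23)) = 55.9464
d((28, 26), (-30, -21)) = 74.6525
d((-24, 19), (-11, -24)) = 44.9222
d((-24, 19), (23, 10)) = 47.8539
d((-24, 19), (9, -19)) = 50.3289
d((-24, 19), (1, -23)) = 48.8774
d((-24, 19), (-30, -21)) = 40.4475
d((-11, -24), (23, 10)) = 48.0833
d((-11, -24), (9, -19)) = 20.6155
d((-11, -24), (1, -23)) = 12.0416
d((-11, -24), (-30, -21)) = 19.2354
d((23, 10), (9, -19)) = 32.2025
d((23, 10), (1, -23)) = 39.6611
d((23, 10), (-30, -21)) = 61.4003
d((9, -19), (1, -23)) = 8.9443
d((9, -19), (-30, -21)) = 39.0512
d((1, -23), (-30, -21)) = 31.0644

Closest pair: (-27, 20) and (-24, 19) with distance 3.1623

The closest pair is (-27, 20) and (-24, 19) with Euclidean distance 3.1623. For 10 points, brute-force pairwise comparison is shown above. For large n, the divide-and-conquer algorithm (sort by x, recurse on halves, check the dividing strip) achieves O(n log n).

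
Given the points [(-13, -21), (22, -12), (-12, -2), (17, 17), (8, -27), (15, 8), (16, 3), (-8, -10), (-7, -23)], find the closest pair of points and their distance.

Computing all pairwise distances among 9 points:

d((-13, -21), (22, -12)) = 36.1386
d((-13, -21), (-12, -2)) = 19.0263
d((-13, -21), (17, 17)) = 48.4149
d((-13, -21), (8, -27)) = 21.8403
d((-13, -21), (15, 8)) = 40.3113
d((-13, -21), (16, 3)) = 37.6431
d((-13, -21), (-8, -10)) = 12.083
d((-13, -21), (-7, -23)) = 6.3246
d((22, -12), (-12, -2)) = 35.4401
d((22, -12), (17, 17)) = 29.4279
d((22, -12), (8, -27)) = 20.5183
d((22, -12), (15, 8)) = 21.1896
d((22, -12), (16, 3)) = 16.1555
d((22, -12), (-8, -10)) = 30.0666
d((22, -12), (-7, -23)) = 31.0161
d((-12, -2), (17, 17)) = 34.6699
d((-12, -2), (8, -27)) = 32.0156
d((-12, -2), (15, 8)) = 28.7924
d((-12, -2), (16, 3)) = 28.4429
d((-12, -2), (-8, -10)) = 8.9443
d((-12, -2), (-7, -23)) = 21.587
d((17, 17), (8, -27)) = 44.911
d((17, 17), (15, 8)) = 9.2195
d((17, 17), (16, 3)) = 14.0357
d((17, 17), (-8, -10)) = 36.7967
d((17, 17), (-7, -23)) = 46.6476
d((8, -27), (15, 8)) = 35.6931
d((8, -27), (16, 3)) = 31.0483
d((8, -27), (-8, -10)) = 23.3452
d((8, -27), (-7, -23)) = 15.5242
d((15, 8), (16, 3)) = 5.099 <-- minimum
d((15, 8), (-8, -10)) = 29.2062
d((15, 8), (-7, -23)) = 38.0132
d((16, 3), (-8, -10)) = 27.2947
d((16, 3), (-7, -23)) = 34.7131
d((-8, -10), (-7, -23)) = 13.0384

Closest pair: (15, 8) and (16, 3) with distance 5.099

The closest pair is (15, 8) and (16, 3) with Euclidean distance 5.099. For 9 points, brute-force pairwise comparison is shown above. For large n, the divide-and-conquer algorithm (sort by x, recurse on halves, check the dividing strip) achieves O(n log n).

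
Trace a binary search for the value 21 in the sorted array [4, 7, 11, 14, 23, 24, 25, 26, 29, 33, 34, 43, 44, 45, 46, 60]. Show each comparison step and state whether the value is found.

Binary search for 21 in [4, 7, 11, 14, 23, 24, 25, 26, 29, 33, 34, 43, 44, 45, 46, 60]:

lo=0, hi=15, mid=7, arr[mid]=26 -> 26 > 21, search left half
lo=0, hi=6, mid=3, arr[mid]=14 -> 14 < 21, search right half
lo=4, hi=6, mid=5, arr[mid]=24 -> 24 > 21, search left half
lo=4, hi=4, mid=4, arr[mid]=23 -> 23 > 21, search left half
lo=4 > hi=3, target 21 not found

Binary search determines that 21 is not in the array after 4 comparisons. The search space was exhausted without finding the target.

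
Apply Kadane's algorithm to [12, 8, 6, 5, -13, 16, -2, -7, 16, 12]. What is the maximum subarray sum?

Using Kadane's algorithm on [12, 8, 6, 5, -13, 16, -2, -7, 16, 12]:

Scanning through the array:
Position 1 (value 8): max_ending_here = 20, max_so_far = 20
Position 2 (value 6): max_ending_here = 26, max_so_far = 26
Position 3 (value 5): max_ending_here = 31, max_so_far = 31
Position 4 (value -13): max_ending_here = 18, max_so_far = 31
Position 5 (value 16): max_ending_here = 34, max_so_far = 34
Position 6 (value -2): max_ending_here = 32, max_so_far = 34
Position 7 (value -7): max_ending_here = 25, max_so_far = 34
Position 8 (value 16): max_ending_here = 41, max_so_far = 41
Position 9 (value 12): max_ending_here = 53, max_so_far = 53

Maximum subarray: [12, 8, 6, 5, -13, 16, -2, -7, 16, 12]
Maximum sum: 53

The maximum subarray is [12, 8, 6, 5, -13, 16, -2, -7, 16, 12] with sum 53. This subarray runs from index 0 to index 9.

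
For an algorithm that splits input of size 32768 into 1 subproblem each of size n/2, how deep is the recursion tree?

For divide and conquer with division factor 2:

Problem sizes at each level:
Level 0: 32768
Level 1: 16384
Level 2: 8192
Level 3: 4096
Level 4: 2048
Level 5: 1024
Level 6: 512
Level 7: 256
Level 8: 128
Level 9: 64
Level 10: 32
Level 11: 16
Level 12: 8
Level 13: 4
Level 14: 2
Level 15: 1

The root is level 0 and the size-1 base case is level 15 (the tree spans levels 0 through 15, i.e. 16 levels counting the root), so the depth is the number of divisions: log_2(32768) = 15

The recursion tree depth is log_2(32768) = 15. At each level, the problem size is divided by 2, so it takes 15 divisions to reduce to a base case of size 1. The algorithm makes 1 recursive call at each level.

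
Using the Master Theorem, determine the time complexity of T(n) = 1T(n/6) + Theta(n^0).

Master Theorem for T(n) = 1T(n/6) + O(n^0):

a = 1, b = 6, c = 0
log_b(a) = log_6(1) = 0.0000

Case 2: c = 0 = log_6(1) = 0.0000
T(n) = O(n^0 log n) = O(log n)

For T(n) = 1T(n/6) + O(n^0): log_6(1) = 0.0000. This is Case 2 of the Master Theorem (c = log_b(a), equal work at all levels), giving O(log n).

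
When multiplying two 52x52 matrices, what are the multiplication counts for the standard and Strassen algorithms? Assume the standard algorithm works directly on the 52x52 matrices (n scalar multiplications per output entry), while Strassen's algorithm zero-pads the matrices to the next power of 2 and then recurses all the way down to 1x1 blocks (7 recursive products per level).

Matrix multiplication for 52x52 matrices:

Strassen's algorithm requires power-of-2 dimensions. Pad 52x52 to 64x64 (next power of 2).

Standard algorithm: 52^3 = 140608 multiplications
Strassen's algorithm: 7^(log2(64)) = 7^6 = 117649 multiplications
Savings: 140608 - 117649 = 22959 multiplications

Standard: 140608 multiplications (52^3). Strassen: 117649 multiplications (7^6, after padding to 64x64). Strassen reduces 8 recursive multiplications to 7 at each level.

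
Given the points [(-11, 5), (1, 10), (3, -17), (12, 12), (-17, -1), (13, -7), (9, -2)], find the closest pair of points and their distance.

Computing all pairwise distances among 7 points:

d((-11, 5), (1, 10)) = 13.0
d((-11, 5), (3, -17)) = 26.0768
d((-11, 5), (12, 12)) = 24.0416
d((-11, 5), (-17, -1)) = 8.4853
d((-11, 5), (13, -7)) = 26.8328
d((-11, 5), (9, -2)) = 21.1896
d((1, 10), (3, -17)) = 27.074
d((1, 10), (12, 12)) = 11.1803
d((1, 10), (-17, -1)) = 21.095
d((1, 10), (13, -7)) = 20.8087
d((1, 10), (9, -2)) = 14.4222
d((3, -17), (12, 12)) = 30.3645
d((3, -17), (-17, -1)) = 25.6125
d((3, -17), (13, -7)) = 14.1421
d((3, -17), (9, -2)) = 16.1555
d((12, 12), (-17, -1)) = 31.7805
d((12, 12), (13, -7)) = 19.0263
d((12, 12), (9, -2)) = 14.3178
d((-17, -1), (13, -7)) = 30.5941
d((-17, -1), (9, -2)) = 26.0192
d((13, -7), (9, -2)) = 6.4031 <-- minimum

Closest pair: (13, -7) and (9, -2) with distance 6.4031

The closest pair is (13, -7) and (9, -2) with Euclidean distance 6.4031. For 7 points, brute-force pairwise comparison is shown above. For large n, the divide-and-conquer algorithm (sort by x, recurse on halves, check the dividing strip) achieves O(n log n).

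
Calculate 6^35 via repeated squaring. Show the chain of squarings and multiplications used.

Computing 6^35 by squaring (build up from 6^1; each line after the first costs one multiplication):

6^1 = 6
6^2 = (6^1)^2 = 6^2 = 36
6^4 = (6^2)^2 = 36^2 = 1296
6^8 = (6^4)^2 = 1296^2 = 1679616
6^16 = (6^8)^2 = 1679616^2 = 2821109907456
6^17 = 6 * 6^16 = 6 * 2821109907456 = 16926659444736
6^34 = (6^17)^2 = 16926659444736^2 = 286511799958070431838109696
6^35 = 6 * 6^34 = 6 * 286511799958070431838109696 = 1719070799748422591028658176

Result: 1719070799748422591028658176
Multiplications needed: 7 (7 lines after 6^1)

6^35 = 1719070799748422591028658176. Using exponentiation by squaring, this requires 7 multiplications. The key idea: if the exponent is even, square the half-power; if odd, multiply by the base once.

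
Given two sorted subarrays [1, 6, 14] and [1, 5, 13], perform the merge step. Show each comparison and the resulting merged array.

Merging process:

Compare 1 vs 1: take 1 from left. Merged: [1]
Compare 6 vs 1: take 1 from right. Merged: [1, 1]
Compare 6 vs 5: take 5 from right. Merged: [1, 1, 5]
Compare 6 vs 13: take 6 from left. Merged: [1, 1, 5, 6]
Compare 14 vs 13: take 13 from right. Merged: [1, 1, 5, 6, 13]
Append remaining from left: [14]. Merged: [1, 1, 5, 6, 13, 14]

Final merged array: [1, 1, 5, 6, 13, 14]
Total comparisons: 5

The merged array is [1, 1, 5, 6, 13, 14], requiring 5 comparisons. The merge step runs in O(n) time where n is the total number of elements.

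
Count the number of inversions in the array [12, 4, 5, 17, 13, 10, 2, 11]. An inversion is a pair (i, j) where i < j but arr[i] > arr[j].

Finding inversions in [12, 4, 5, 17, 13, 10, 2, 11]:

(0, 1): arr[0]=12 > arr[1]=4
(0, 2): arr[0]=12 > arr[2]=5
(0, 5): arr[0]=12 > arr[5]=10
(0, 6): arr[0]=12 > arr[6]=2
(0, 7): arr[0]=12 > arr[7]=11
(1, 6): arr[1]=4 > arr[6]=2
(2, 6): arr[2]=5 > arr[6]=2
(3, 4): arr[3]=17 > arr[4]=13
(3, 5): arr[3]=17 > arr[5]=10
(3, 6): arr[3]=17 > arr[6]=2
(3, 7): arr[3]=17 > arr[7]=11
(4, 5): arr[4]=13 > arr[5]=10
(4, 6): arr[4]=13 > arr[6]=2
(4, 7): arr[4]=13 > arr[7]=11
(5, 6): arr[5]=10 > arr[6]=2

Total inversions: 15

The array has 15 inversion(s): (0,1), (0,2), (0,5), (0,6), (0,7), (1,6), (2,6), (3,4), (3,5), (3,6), (3,7), (4,5), (4,6), (4,7), (5,6). Each pair (i,j) satisfies i < j and arr[i] > arr[j].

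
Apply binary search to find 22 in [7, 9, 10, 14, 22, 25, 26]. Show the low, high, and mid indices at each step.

Binary search for 22 in [7, 9, 10, 14, 22, 25, 26]:

lo=0, hi=6, mid=3, arr[mid]=14 -> 14 < 22, search right half
lo=4, hi=6, mid=5, arr[mid]=25 -> 25 > 22, search left half
lo=4, hi=4, mid=4, arr[mid]=22 -> Found target at index 4!

Binary search finds 22 at index 4 after 3 comparisons. The search repeatedly halves the search space by comparing with the middle element.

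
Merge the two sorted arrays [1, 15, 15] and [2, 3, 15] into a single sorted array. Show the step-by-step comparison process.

Merging process:

Compare 1 vs 2: take 1 from left. Merged: [1]
Compare 15 vs 2: take 2 from right. Merged: [1, 2]
Compare 15 vs 3: take 3 from right. Merged: [1, 2, 3]
Compare 15 vs 15: take 15 from left. Merged: [1, 2, 3, 15]
Compare 15 vs 15: take 15 from left. Merged: [1, 2, 3, 15, 15]
Append remaining from right: [15]. Merged: [1, 2, 3, 15, 15, 15]

Final merged array: [1, 2, 3, 15, 15, 15]
Total comparisons: 5

The merged array is [1, 2, 3, 15, 15, 15], requiring 5 comparisons. The merge step runs in O(n) time where n is the total number of elements.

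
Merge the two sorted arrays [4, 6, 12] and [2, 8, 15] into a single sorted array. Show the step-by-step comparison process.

Merging process:

Compare 4 vs 2: take 2 from right. Merged: [2]
Compare 4 vs 8: take 4 from left. Merged: [2, 4]
Compare 6 vs 8: take 6 from left. Merged: [2, 4, 6]
Compare 12 vs 8: take 8 from right. Merged: [2, 4, 6, 8]
Compare 12 vs 15: take 12 from left. Merged: [2, 4, 6, 8, 12]
Append remaining from right: [15]. Merged: [2, 4, 6, 8, 12, 15]

Final merged array: [2, 4, 6, 8, 12, 15]
Total comparisons: 5

The merged array is [2, 4, 6, 8, 12, 15], requiring 5 comparisons. The merge step runs in O(n) time where n is the total number of elements.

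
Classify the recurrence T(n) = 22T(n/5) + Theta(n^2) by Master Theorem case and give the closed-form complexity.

Master Theorem for T(n) = 22T(n/5) + O(n^2):

a = 22, b = 5, c = 2
log_b(a) = log_5(22) = 1.9206

Case 3: c = 2 > log_5(22) = 1.9206
T(n) = O(n^2) = O(n^2)

For T(n) = 22T(n/5) + O(n^2): log_5(22) = 1.9206. This is Case 3 of the Master Theorem (c > log_b(a), work dominated by root), giving O(n^2).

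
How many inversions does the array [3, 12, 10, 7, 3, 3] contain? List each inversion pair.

Finding inversions in [3, 12, 10, 7, 3, 3]:

(1, 2): arr[1]=12 > arr[2]=10
(1, 3): arr[1]=12 > arr[3]=7
(1, 4): arr[1]=12 > arr[4]=3
(1, 5): arr[1]=12 > arr[5]=3
(2, 3): arr[2]=10 > arr[3]=7
(2, 4): arr[2]=10 > arr[4]=3
(2, 5): arr[2]=10 > arr[5]=3
(3, 4): arr[3]=7 > arr[4]=3
(3, 5): arr[3]=7 > arr[5]=3

Total inversions: 9

The array has 9 inversion(s): (1,2), (1,3), (1,4), (1,5), (2,3), (2,4), (2,5), (3,4), (3,5). Each pair (i,j) satisfies i < j and arr[i] > arr[j].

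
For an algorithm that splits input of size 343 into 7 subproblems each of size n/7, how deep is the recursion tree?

For divide and conquer with division factor 7:

Problem sizes at each level:
Level 0: 343
Level 1: 49
Level 2: 7
Level 3: 1

The root is level 0 and the size-1 base case is level 3 (the tree spans levels 0 through 3, i.e. 4 levels counting the root), so the depth is the number of divisions: log_7(343) = 3

The recursion tree depth is log_7(343) = 3. At each level, the problem size is divided by 7, so it takes 3 divisions to reduce to a base case of size 1. The algorithm makes 7 recursive calls at each level.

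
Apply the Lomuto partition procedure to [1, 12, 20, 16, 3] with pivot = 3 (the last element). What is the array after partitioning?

Lomuto partition with pivot = 3:

Initial array: [1, 12, 20, 16, 3]

arr[0]=1 <= 3: swap with position 0, array becomes [1, 12, 20, 16, 3]
arr[1]=12 > 3: no swap
arr[2]=20 > 3: no swap
arr[3]=16 > 3: no swap

Place pivot at position 1: [1, 3, 20, 16, 12]
Pivot position: 1

After partitioning with pivot 3, the array becomes [1, 3, 20, 16, 12]. The pivot is placed at index 1. All elements to the left of the pivot are <= 3, and all elements to the right are > 3.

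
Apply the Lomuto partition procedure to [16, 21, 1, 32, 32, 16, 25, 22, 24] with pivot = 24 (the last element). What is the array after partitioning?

Lomuto partition with pivot = 24:

Initial array: [16, 21, 1, 32, 32, 16, 25, 22, 24]

arr[0]=16 <= 24: swap with position 0, array becomes [16, 21, 1, 32, 32, 16, 25, 22, 24]
arr[1]=21 <= 24: swap with position 1, array becomes [16, 21, 1, 32, 32, 16, 25, 22, 24]
arr[2]=1 <= 24: swap with position 2, array becomes [16, 21, 1, 32, 32, 16, 25, 22, 24]
arr[3]=32 > 24: no swap
arr[4]=32 > 24: no swap
arr[5]=16 <= 24: swap with position 3, array becomes [16, 21, 1, 16, 32, 32, 25, 22, 24]
arr[6]=25 > 24: no swap
arr[7]=22 <= 24: swap with position 4, array becomes [16, 21, 1, 16, 22, 32, 25, 32, 24]

Place pivot at position 5: [16, 21, 1, 16, 22, 24, 25, 32, 32]
Pivot position: 5

After partitioning with pivot 24, the array becomes [16, 21, 1, 16, 22, 24, 25, 32, 32]. The pivot is placed at index 5. All elements to the left of the pivot are <= 24, and all elements to the right are > 24.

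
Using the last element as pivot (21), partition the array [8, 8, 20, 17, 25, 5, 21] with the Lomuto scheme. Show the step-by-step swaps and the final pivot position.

Lomuto partition with pivot = 21:

Initial array: [8, 8, 20, 17, 25, 5, 21]

arr[0]=8 <= 21: swap with position 0, array becomes [8, 8, 20, 17, 25, 5, 21]
arr[1]=8 <= 21: swap with position 1, array becomes [8, 8, 20, 17, 25, 5, 21]
arr[2]=20 <= 21: swap with position 2, array becomes [8, 8, 20, 17, 25, 5, 21]
arr[3]=17 <= 21: swap with position 3, array becomes [8, 8, 20, 17, 25, 5, 21]
arr[4]=25 > 21: no swap
arr[5]=5 <= 21: swap with position 4, array becomes [8, 8, 20, 17, 5, 25, 21]

Place pivot at position 5: [8, 8, 20, 17, 5, 21, 25]
Pivot position: 5

After partitioning with pivot 21, the array becomes [8, 8, 20, 17, 5, 21, 25]. The pivot is placed at index 5. All elements to the left of the pivot are <= 21, and all elements to the right are > 21.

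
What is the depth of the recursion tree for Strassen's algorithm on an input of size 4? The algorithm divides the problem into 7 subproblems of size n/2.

For divide and conquer with division factor 2:

Problem sizes at each level:
Level 0: 4
Level 1: 2
Level 2: 1

The root is level 0 and the size-1 base case is level 2 (the tree spans levels 0 through 2, i.e. 3 levels counting the root), so the depth is the number of divisions: log_2(4) = 2

The recursion tree depth is log_2(4) = 2. At each level, the problem size is divided by 2, so it takes 2 divisions to reduce to a base case of size 1. The algorithm makes 7 recursive calls at each level.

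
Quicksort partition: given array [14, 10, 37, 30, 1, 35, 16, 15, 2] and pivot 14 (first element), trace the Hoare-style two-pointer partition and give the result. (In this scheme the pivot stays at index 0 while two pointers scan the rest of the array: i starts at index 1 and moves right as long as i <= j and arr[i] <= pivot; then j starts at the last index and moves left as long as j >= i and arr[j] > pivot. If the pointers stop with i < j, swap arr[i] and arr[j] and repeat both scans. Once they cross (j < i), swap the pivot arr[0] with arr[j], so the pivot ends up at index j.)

Hoare-style two-pointer partition with pivot = 14:

Initial array: [14, 10, 37, 30, 1, 35, 16, 15, 2]

Pointers start at i = 1, j = 8.
i stops at index 2 (arr[2]=37 > 14), j stops at index 8 (arr[8]=2 <= 14): swap arr[2] and arr[8], array becomes [14, 10, 2, 30, 1, 35, 16, 15, 37]
i stops at index 3 (arr[3]=30 > 14), j stops at index 4 (arr[4]=1 <= 14): swap arr[3] and arr[4], array becomes [14, 10, 2, 1, 30, 35, 16, 15, 37]
i ends at 4, j ends at 3: the pointers have crossed (j < i), so scanning stops.

Swap pivot arr[0] with arr[3] to place pivot at position 3: [1, 10, 2, 14, 30, 35, 16, 15, 37]
Pivot position: 3

After partitioning with pivot 14, the array becomes [1, 10, 2, 14, 30, 35, 16, 15, 37]. The pivot is placed at index 3. All elements to the left of the pivot are <= 14, and all elements to the right are > 14.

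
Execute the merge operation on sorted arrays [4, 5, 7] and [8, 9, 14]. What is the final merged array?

Merging process:

Compare 4 vs 8: take 4 from left. Merged: [4]
Compare 5 vs 8: take 5 from left. Merged: [4, 5]
Compare 7 vs 8: take 7 from left. Merged: [4, 5, 7]
Append remaining from right: [8, 9, 14]. Merged: [4, 5, 7, 8, 9, 14]

Final merged array: [4, 5, 7, 8, 9, 14]
Total comparisons: 3

The merged array is [4, 5, 7, 8, 9, 14], requiring 3 comparisons. The merge step runs in O(n) time where n is the total number of elements.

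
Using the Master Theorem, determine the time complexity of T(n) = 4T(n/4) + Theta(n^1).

Master Theorem for T(n) = 4T(n/4) + O(n^1):

a = 4, b = 4, c = 1
log_b(a) = log_4(4) = 1.0000

Case 2: c = 1 = log_4(4) = 1.0000
T(n) = O(n^1 log n) = O(n log n)

For T(n) = 4T(n/4) + O(n^1): log_4(4) = 1.0000. This is Case 2 of the Master Theorem (c = log_b(a), equal work at all levels), giving O(n log n).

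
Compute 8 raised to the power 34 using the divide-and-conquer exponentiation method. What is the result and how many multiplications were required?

Computing 8^34 by squaring (build up from 8^1; each line after the first costs one multiplication):

8^1 = 8
8^2 = (8^1)^2 = 8^2 = 64
8^4 = (8^2)^2 = 64^2 = 4096
8^8 = (8^4)^2 = 4096^2 = 16777216
8^16 = (8^8)^2 = 16777216^2 = 281474976710656
8^17 = 8 * 8^16 = 8 * 281474976710656 = 2251799813685248
8^34 = (8^17)^2 = 2251799813685248^2 = 5070602400912917605986812821504

Result: 5070602400912917605986812821504
Multiplications needed: 6 (6 lines after 8^1)

8^34 = 5070602400912917605986812821504. Using exponentiation by squaring, this requires 6 multiplications. The key idea: if the exponent is even, square the half-power; if odd, multiply by the base once.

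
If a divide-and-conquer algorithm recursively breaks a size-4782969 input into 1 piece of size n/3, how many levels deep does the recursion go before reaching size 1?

For divide and conquer with division factor 3:

Problem sizes at each level:
Level 0: 4782969
Level 1: 1594323
Level 2: 531441
Level 3: 177147
Level 4: 59049
Level 5: 19683
Level 6: 6561
Level 7: 2187
Level 8: 729
Level 9: 243
Level 10: 81
Level 11: 27
Level 12: 9
Level 13: 3
Level 14: 1

The root is level 0 and the size-1 base case is level 14 (the tree spans levels 0 through 14, i.e. 15 levels counting the root), so the depth is the number of divisions: log_3(4782969) = 14

The recursion tree depth is log_3(4782969) = 14. At each level, the problem size is divided by 3, so it takes 14 divisions to reduce to a base case of size 1. The algorithm makes 1 recursive call at each level.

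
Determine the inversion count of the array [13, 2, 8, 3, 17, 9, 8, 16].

Finding inversions in [13, 2, 8, 3, 17, 9, 8, 16]:

(0, 1): arr[0]=13 > arr[1]=2
(0, 2): arr[0]=13 > arr[2]=8
(0, 3): arr[0]=13 > arr[3]=3
(0, 5): arr[0]=13 > arr[5]=9
(0, 6): arr[0]=13 > arr[6]=8
(2, 3): arr[2]=8 > arr[3]=3
(4, 5): arr[4]=17 > arr[5]=9
(4, 6): arr[4]=17 > arr[6]=8
(4, 7): arr[4]=17 > arr[7]=16
(5, 6): arr[5]=9 > arr[6]=8

Total inversions: 10

The array has 10 inversion(s): (0,1), (0,2), (0,3), (0,5), (0,6), (2,3), (4,5), (4,6), (4,7), (5,6). Each pair (i,j) satisfies i < j and arr[i] > arr[j].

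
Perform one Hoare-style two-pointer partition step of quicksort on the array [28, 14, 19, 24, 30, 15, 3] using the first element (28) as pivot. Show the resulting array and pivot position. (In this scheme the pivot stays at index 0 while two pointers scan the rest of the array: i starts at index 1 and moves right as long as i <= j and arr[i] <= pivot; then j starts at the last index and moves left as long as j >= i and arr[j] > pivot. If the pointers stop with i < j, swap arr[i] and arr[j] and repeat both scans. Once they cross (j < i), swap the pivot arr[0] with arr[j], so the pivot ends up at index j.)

Hoare-style two-pointer partition with pivot = 28:

Initial array: [28, 14, 19, 24, 30, 15, 3]

Pointers start at i = 1, j = 6.
i stops at index 4 (arr[4]=30 > 28), j stops at index 6 (arr[6]=3 <= 28): swap arr[4] and arr[6], array becomes [28, 14, 19, 24, 3, 15, 30]
i ends at 6, j ends at 5: the pointers have crossed (j < i), so scanning stops.

Swap pivot arr[0] with arr[5] to place pivot at position 5: [15, 14, 19, 24, 3, 28, 30]
Pivot position: 5

After partitioning with pivot 28, the array becomes [15, 14, 19, 24, 3, 28, 30]. The pivot is placed at index 5. All elements to the left of the pivot are <= 28, and all elements to the right are > 28.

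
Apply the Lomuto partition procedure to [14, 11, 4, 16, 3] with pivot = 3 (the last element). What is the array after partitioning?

Lomuto partition with pivot = 3:

Initial array: [14, 11, 4, 16, 3]

arr[0]=14 > 3: no swap
arr[1]=11 > 3: no swap
arr[2]=4 > 3: no swap
arr[3]=16 > 3: no swap

Place pivot at position 0: [3, 11, 4, 16, 14]
Pivot position: 0

After partitioning with pivot 3, the array becomes [3, 11, 4, 16, 14]. The pivot is placed at index 0. All elements to the left of the pivot are <= 3, and all elements to the right are > 3.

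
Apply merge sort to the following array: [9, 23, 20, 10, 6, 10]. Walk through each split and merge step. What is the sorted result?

Merge sort trace:

Split: [9, 23, 20, 10, 6, 10] -> [9, 23, 20] and [10, 6, 10]
  Split: [9, 23, 20] -> [9] and [23, 20]
    Split: [23, 20] -> [23] and [20]
    Merge: [23] + [20] -> [20, 23]
  Merge: [9] + [20, 23] -> [9, 20, 23]
  Split: [10, 6, 10] -> [10] and [6, 10]
    Split: [6, 10] -> [6] and [10]
    Merge: [6] + [10] -> [6, 10]
  Merge: [10] + [6, 10] -> [6, 10, 10]
Merge: [9, 20, 23] + [6, 10, 10] -> [6, 9, 10, 10, 20, 23]

Final sorted array: [6, 9, 10, 10, 20, 23]

The merge sort proceeds by recursively splitting the array and merging sorted halves.
After all merges, the sorted array is [6, 9, 10, 10, 20, 23].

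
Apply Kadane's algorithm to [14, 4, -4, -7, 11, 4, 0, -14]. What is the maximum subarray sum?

Using Kadane's algorithm on [14, 4, -4, -7, 11, 4, 0, -14]:

Scanning through the array:
Position 1 (value 4): max_ending_here = 18, max_so_far = 18
Position 2 (value -4): max_ending_here = 14, max_so_far = 18
Position 3 (value -7): max_ending_here = 7, max_so_far = 18
Position 4 (value 11): max_ending_here = 18, max_so_far = 18
Position 5 (value 4): max_ending_here = 22, max_so_far = 22
Position 6 (value 0): max_ending_here = 22, max_so_far = 22
Position 7 (value -14): max_ending_here = 8, max_so_far = 22

Maximum subarray: [14, 4, -4, -7, 11, 4]
Maximum sum: 22

The maximum subarray is [14, 4, -4, -7, 11, 4] with sum 22. This subarray runs from index 0 to index 5.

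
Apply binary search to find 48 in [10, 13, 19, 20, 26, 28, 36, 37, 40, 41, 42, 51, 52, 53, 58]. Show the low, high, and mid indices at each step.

Binary search for 48 in [10, 13, 19, 20, 26, 28, 36, 37, 40, 41, 42, 51, 52, 53, 58]:

lo=0, hi=14, mid=7, arr[mid]=37 -> 37 < 48, search right half
lo=8, hi=14, mid=11, arr[mid]=51 -> 51 > 48, search left half
lo=8, hi=10, mid=9, arr[mid]=41 -> 41 < 48, search right half
lo=10, hi=10, mid=10, arr[mid]=42 -> 42 < 48, search right half
lo=11 > hi=10, target 48 not found

Binary search determines that 48 is not in the array after 4 comparisons. The search space was exhausted without finding the target.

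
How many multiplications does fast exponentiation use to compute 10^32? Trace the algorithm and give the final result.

Computing 10^32 by squaring (build up from 10^1; each line after the first costs one multiplication):

10^1 = 10
10^2 = (10^1)^2 = 10^2 = 100
10^4 = (10^2)^2 = 100^2 = 10000
10^8 = (10^4)^2 = 10000^2 = 100000000
10^16 = (10^8)^2 = 100000000^2 = 10000000000000000
10^32 = (10^16)^2 = 10000000000000000^2 = 100000000000000000000000000000000

Result: 100000000000000000000000000000000
Multiplications needed: 5 (5 lines after 10^1)

10^32 = 100000000000000000000000000000000. Using exponentiation by squaring, this requires 5 multiplications. The key idea: if the exponent is even, square the half-power; if odd, multiply by the base once.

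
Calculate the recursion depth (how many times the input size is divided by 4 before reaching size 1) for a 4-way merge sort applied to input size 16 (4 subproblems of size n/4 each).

For divide and conquer with division factor 4:

Problem sizes at each level:
Level 0: 16
Level 1: 4
Level 2: 1

The root is level 0 and the size-1 base case is level 2 (the tree spans levels 0 through 2, i.e. 3 levels counting the root), so the depth is the number of divisions: log_4(16) = 2

The recursion tree depth is log_4(16) = 2. At each level, the problem size is divided by 4, so it takes 2 divisions to reduce to a base case of size 1. The algorithm makes 4 recursive calls at each level.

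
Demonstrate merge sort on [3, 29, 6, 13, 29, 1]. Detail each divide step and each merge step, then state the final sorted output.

Merge sort trace:

Split: [3, 29, 6, 13, 29, 1] -> [3, 29, 6] and [13, 29, 1]
  Split: [3, 29, 6] -> [3] and [29, 6]
    Split: [29, 6] -> [29] and [6]
    Merge: [29] + [6] -> [6, 29]
  Merge: [3] + [6, 29] -> [3, 6, 29]
  Split: [13, 29, 1] -> [13] and [29, 1]
    Split: [29, 1] -> [29] and [1]
    Merge: [29] + [1] -> [1, 29]
  Merge: [13] + [1, 29] -> [1, 13, 29]
Merge: [3, 6, 29] + [1, 13, 29] -> [1, 3, 6, 13, 29, 29]

Final sorted array: [1, 3, 6, 13, 29, 29]

The merge sort proceeds by recursively splitting the array and merging sorted halves.
After all merges, the sorted array is [1, 3, 6, 13, 29, 29].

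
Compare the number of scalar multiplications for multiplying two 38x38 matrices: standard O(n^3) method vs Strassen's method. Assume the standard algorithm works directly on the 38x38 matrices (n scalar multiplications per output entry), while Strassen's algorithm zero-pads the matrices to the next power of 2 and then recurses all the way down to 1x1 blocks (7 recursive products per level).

Matrix multiplication for 38x38 matrices:

Strassen's algorithm requires power-of-2 dimensions. Pad 38x38 to 64x64 (next power of 2).

Standard algorithm: 38^3 = 54872 multiplications
Strassen's algorithm: 7^(log2(64)) = 7^6 = 117649 multiplications
Difference: 54872 - 117649 = -62777 (Strassen uses MORE here due to padding overhead — for small or just-over-power-of-2 n, padding can outweigh the per-level savings)

Standard: 54872 multiplications (38^3). Strassen: 117649 multiplications (7^6, after padding to 64x64). Strassen reduces 8 recursive multiplications to 7 at each level.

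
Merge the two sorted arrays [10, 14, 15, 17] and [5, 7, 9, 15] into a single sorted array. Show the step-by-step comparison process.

Merging process:

Compare 10 vs 5: take 5 from right. Merged: [5]
Compare 10 vs 7: take 7 from right. Merged: [5, 7]
Compare 10 vs 9: take 9 from right. Merged: [5, 7, 9]
Compare 10 vs 15: take 10 from left. Merged: [5, 7, 9, 10]
Compare 14 vs 15: take 14 from left. Merged: [5, 7, 9, 10, 14]
Compare 15 vs 15: take 15 from left. Merged: [5, 7, 9, 10, 14, 15]
Compare 17 vs 15: take 15 from right. Merged: [5, 7, 9, 10, 14, 15, 15]
Append remaining from left: [17]. Merged: [5, 7, 9, 10, 14, 15, 15, 17]

Final merged array: [5, 7, 9, 10, 14, 15, 15, 17]
Total comparisons: 7

The merged array is [5, 7, 9, 10, 14, 15, 15, 17], requiring 7 comparisons. The merge step runs in O(n) time where n is the total number of elements.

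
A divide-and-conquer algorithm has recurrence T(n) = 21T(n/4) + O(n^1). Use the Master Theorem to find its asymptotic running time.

Master Theorem for T(n) = 21T(n/4) + O(n^1):

a = 21, b = 4, c = 1
log_b(a) = log_4(21) = 2.1962

Case 1: c = 1 < log_4(21) = 2.1962
T(n) = O(n^(log_4 21))

For T(n) = 21T(n/4) + O(n^1): log_4(21) = 2.1962. This is Case 1 of the Master Theorem (c < log_b(a), work dominated by leaves), giving O(n^(log_4 21)).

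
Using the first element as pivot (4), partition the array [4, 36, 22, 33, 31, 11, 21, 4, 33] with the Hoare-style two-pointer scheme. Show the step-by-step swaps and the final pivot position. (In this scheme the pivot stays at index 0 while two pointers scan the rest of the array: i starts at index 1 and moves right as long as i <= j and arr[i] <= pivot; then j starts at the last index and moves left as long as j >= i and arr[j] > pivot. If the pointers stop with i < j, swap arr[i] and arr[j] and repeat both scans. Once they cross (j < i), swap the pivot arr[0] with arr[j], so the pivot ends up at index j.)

Hoare-style two-pointer partition with pivot = 4:

Initial array: [4, 36, 22, 33, 31, 11, 21, 4, 33]

Pointers start at i = 1, j = 8.
i stops at index 1 (arr[1]=36 > 4), j stops at index 7 (arr[7]=4 <= 4): swap arr[1] and arr[7], array becomes [4, 4, 22, 33, 31, 11, 21, 36, 33]
i ends at 2, j ends at 1: the pointers have crossed (j < i), so scanning stops.

Swap pivot arr[0] with arr[1] to place pivot at position 1: [4, 4, 22, 33, 31, 11, 21, 36, 33]
Pivot position: 1

After partitioning with pivot 4, the array becomes [4, 4, 22, 33, 31, 11, 21, 36, 33]. The pivot is placed at index 1. All elements to the left of the pivot are <= 4, and all elements to the right are > 4.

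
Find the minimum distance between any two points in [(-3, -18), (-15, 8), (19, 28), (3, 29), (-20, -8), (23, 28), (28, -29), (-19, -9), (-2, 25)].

Computing all pairwise distances among 9 points:

d((-3, -18), (-15, 8)) = 28.6356
d((-3, -18), (19, 28)) = 50.9902
d((-3, -18), (3, 29)) = 47.3814
d((-3, -18), (-20, -8)) = 19.7231
d((-3, -18), (23, 28)) = 52.8394
d((-3, -18), (28, -29)) = 32.8938
d((-3, -18), (-19, -9)) = 18.3576
d((-3, -18), (-2, 25)) = 43.0116
d((-15, 8), (19, 28)) = 39.4462
d((-15, 8), (3, 29)) = 27.6586
d((-15, 8), (-20, -8)) = 16.7631
d((-15, 8), (23, 28)) = 42.9418
d((-15, 8), (28, -29)) = 56.7274
d((-15, 8), (-19, -9)) = 17.4642
d((-15, 8), (-2, 25)) = 21.4009
d((19, 28), (3, 29)) = 16.0312
d((19, 28), (-20, -8)) = 53.0754
d((19, 28), (23, 28)) = 4.0
d((19, 28), (28, -29)) = 57.7062
d((19, 28), (-19, -9)) = 53.0377
d((19, 28), (-2, 25)) = 21.2132
d((3, 29), (-20, -8)) = 43.566
d((3, 29), (23, 28)) = 20.025
d((3, 29), (28, -29)) = 63.1585
d((3, 29), (-19, -9)) = 43.909
d((3, 29), (-2, 25)) = 6.4031
d((-20, -8), (23, 28)) = 56.0803
d((-20, -8), (28, -29)) = 52.3927
d((-20, -8), (-19, -9)) = 1.4142 <-- minimum
d((-20, -8), (-2, 25)) = 37.5899
d((23, 28), (28, -29)) = 57.2189
d((23, 28), (-19, -9)) = 55.9732
d((23, 28), (-2, 25)) = 25.1794
d((28, -29), (-19, -9)) = 51.0784
d((28, -29), (-2, 25)) = 61.7738
d((-19, -9), (-2, 25)) = 38.0132

Closest pair: (-20, -8) and (-19, -9) with distance 1.4142

The closest pair is (-20, -8) and (-19, -9) with Euclidean distance 1.4142. For 9 points, brute-force pairwise comparison is shown above. For large n, the divide-and-conquer algorithm (sort by x, recurse on halves, check the dividing strip) achieves O(n log n).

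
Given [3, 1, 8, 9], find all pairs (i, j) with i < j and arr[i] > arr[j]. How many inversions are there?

Finding inversions in [3, 1, 8, 9]:

(0, 1): arr[0]=3 > arr[1]=1

Total inversions: 1

The array has 1 inversion(s): (0,1). Each pair (i,j) satisfies i < j and arr[i] > arr[j].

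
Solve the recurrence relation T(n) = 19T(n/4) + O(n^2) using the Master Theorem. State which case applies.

Master Theorem for T(n) = 19T(n/4) + O(n^2):

a = 19, b = 4, c = 2
log_b(a) = log_4(19) = 2.1240

Case 1: c = 2 < log_4(19) = 2.1240
T(n) = O(n^(log_4 19))

For T(n) = 19T(n/4) + O(n^2): log_4(19) = 2.1240. This is Case 1 of the Master Theorem (c < log_b(a), work dominated by leaves), giving O(n^(log_4 19)).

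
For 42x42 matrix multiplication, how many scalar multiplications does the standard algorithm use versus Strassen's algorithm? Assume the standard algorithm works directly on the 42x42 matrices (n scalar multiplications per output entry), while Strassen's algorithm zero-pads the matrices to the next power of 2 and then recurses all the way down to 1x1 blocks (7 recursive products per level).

Matrix multiplication for 42x42 matrices:

Strassen's algorithm requires power-of-2 dimensions. Pad 42x42 to 64x64 (next power of 2).

Standard algorithm: 42^3 = 74088 multiplications
Strassen's algorithm: 7^(log2(64)) = 7^6 = 117649 multiplications
Difference: 74088 - 117649 = -43561 (Strassen uses MORE here due to padding overhead — for small or just-over-power-of-2 n, padding can outweigh the per-level savings)

Standard: 74088 multiplications (42^3). Strassen: 117649 multiplications (7^6, after padding to 64x64). Strassen reduces 8 recursive multiplications to 7 at each level.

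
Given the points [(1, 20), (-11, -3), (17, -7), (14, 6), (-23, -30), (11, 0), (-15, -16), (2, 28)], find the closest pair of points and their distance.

Computing all pairwise distances among 8 points:

d((1, 20), (-11, -3)) = 25.9422
d((1, 20), (17, -7)) = 31.3847
d((1, 20), (14, 6)) = 19.105
d((1, 20), (-23, -30)) = 55.4617
d((1, 20), (11, 0)) = 22.3607
d((1, 20), (-15, -16)) = 39.3954
d((1, 20), (2, 28)) = 8.0623
d((-11, -3), (17, -7)) = 28.2843
d((-11, -3), (14, 6)) = 26.5707
d((-11, -3), (-23, -30)) = 29.5466
d((-11, -3), (11, 0)) = 22.2036
d((-11, -3), (-15, -16)) = 13.6015
d((-11, -3), (2, 28)) = 33.6155
d((17, -7), (14, 6)) = 13.3417
d((17, -7), (-23, -30)) = 46.1411
d((17, -7), (11, 0)) = 9.2195
d((17, -7), (-15, -16)) = 33.2415
d((17, -7), (2, 28)) = 38.0789
d((14, 6), (-23, -30)) = 51.6236
d((14, 6), (11, 0)) = 6.7082 <-- minimum
d((14, 6), (-15, -16)) = 36.4005
d((14, 6), (2, 28)) = 25.0599
d((-23, -30), (11, 0)) = 45.3431
d((-23, -30), (-15, -16)) = 16.1245
d((-23, -30), (2, 28)) = 63.1585
d((11, 0), (-15, -16)) = 30.5287
d((11, 0), (2, 28)) = 29.4109
d((-15, -16), (2, 28)) = 47.1699

Closest pair: (14, 6) and (11, 0) with distance 6.7082

The closest pair is (14, 6) and (11, 0) with Euclidean distance 6.7082. For 8 points, brute-force pairwise comparison is shown above. For large n, the divide-and-conquer algorithm (sort by x, recurse on halves, check the dividing strip) achieves O(n log n).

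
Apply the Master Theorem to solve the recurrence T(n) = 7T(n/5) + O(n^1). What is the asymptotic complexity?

Master Theorem for T(n) = 7T(n/5) + O(n^1):

a = 7, b = 5, c = 1
log_b(a) = log_5(7) = 1.2091

Case 1: c = 1 < log_5(7) = 1.2091
T(n) = O(n^(log_5 7))

For T(n) = 7T(n/5) + O(n^1): log_5(7) = 1.2091. This is Case 1 of the Master Theorem (c < log_b(a), work dominated by leaves), giving O(n^(log_5 7)).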